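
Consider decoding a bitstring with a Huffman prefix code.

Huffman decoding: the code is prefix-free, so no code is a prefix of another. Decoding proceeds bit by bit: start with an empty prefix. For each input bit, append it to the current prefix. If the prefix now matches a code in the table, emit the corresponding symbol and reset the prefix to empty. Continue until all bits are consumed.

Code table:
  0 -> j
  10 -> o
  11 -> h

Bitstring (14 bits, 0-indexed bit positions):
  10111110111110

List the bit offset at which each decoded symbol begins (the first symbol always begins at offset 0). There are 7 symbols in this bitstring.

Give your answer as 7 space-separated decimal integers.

Bit 0: prefix='1' (no match yet)
Bit 1: prefix='10' -> emit 'o', reset
Bit 2: prefix='1' (no match yet)
Bit 3: prefix='11' -> emit 'h', reset
Bit 4: prefix='1' (no match yet)
Bit 5: prefix='11' -> emit 'h', reset
Bit 6: prefix='1' (no match yet)
Bit 7: prefix='10' -> emit 'o', reset
Bit 8: prefix='1' (no match yet)
Bit 9: prefix='11' -> emit 'h', reset
Bit 10: prefix='1' (no match yet)
Bit 11: prefix='11' -> emit 'h', reset
Bit 12: prefix='1' (no match yet)
Bit 13: prefix='10' -> emit 'o', reset

Answer: 0 2 4 6 8 10 12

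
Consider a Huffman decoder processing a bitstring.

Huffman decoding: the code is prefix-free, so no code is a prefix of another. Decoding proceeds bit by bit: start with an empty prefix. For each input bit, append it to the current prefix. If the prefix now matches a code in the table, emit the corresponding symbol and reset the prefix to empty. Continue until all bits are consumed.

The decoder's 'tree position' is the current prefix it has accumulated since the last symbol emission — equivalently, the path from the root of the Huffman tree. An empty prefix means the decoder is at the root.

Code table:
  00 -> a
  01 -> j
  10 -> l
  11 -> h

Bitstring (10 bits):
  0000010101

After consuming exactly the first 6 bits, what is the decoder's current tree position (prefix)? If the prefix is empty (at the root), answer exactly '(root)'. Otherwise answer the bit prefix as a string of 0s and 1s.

Answer: (root)

Derivation:
Bit 0: prefix='0' (no match yet)
Bit 1: prefix='00' -> emit 'a', reset
Bit 2: prefix='0' (no match yet)
Bit 3: prefix='00' -> emit 'a', reset
Bit 4: prefix='0' (no match yet)
Bit 5: prefix='01' -> emit 'j', reset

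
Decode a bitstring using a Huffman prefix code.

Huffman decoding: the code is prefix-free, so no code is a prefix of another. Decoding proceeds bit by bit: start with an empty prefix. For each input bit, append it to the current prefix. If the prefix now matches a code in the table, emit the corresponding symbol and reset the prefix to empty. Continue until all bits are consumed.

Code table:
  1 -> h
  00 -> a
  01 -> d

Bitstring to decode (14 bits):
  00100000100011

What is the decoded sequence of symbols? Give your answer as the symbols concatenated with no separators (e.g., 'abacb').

Bit 0: prefix='0' (no match yet)
Bit 1: prefix='00' -> emit 'a', reset
Bit 2: prefix='1' -> emit 'h', reset
Bit 3: prefix='0' (no match yet)
Bit 4: prefix='00' -> emit 'a', reset
Bit 5: prefix='0' (no match yet)
Bit 6: prefix='00' -> emit 'a', reset
Bit 7: prefix='0' (no match yet)
Bit 8: prefix='01' -> emit 'd', reset
Bit 9: prefix='0' (no match yet)
Bit 10: prefix='00' -> emit 'a', reset
Bit 11: prefix='0' (no match yet)
Bit 12: prefix='01' -> emit 'd', reset
Bit 13: prefix='1' -> emit 'h', reset

Answer: ahaadadh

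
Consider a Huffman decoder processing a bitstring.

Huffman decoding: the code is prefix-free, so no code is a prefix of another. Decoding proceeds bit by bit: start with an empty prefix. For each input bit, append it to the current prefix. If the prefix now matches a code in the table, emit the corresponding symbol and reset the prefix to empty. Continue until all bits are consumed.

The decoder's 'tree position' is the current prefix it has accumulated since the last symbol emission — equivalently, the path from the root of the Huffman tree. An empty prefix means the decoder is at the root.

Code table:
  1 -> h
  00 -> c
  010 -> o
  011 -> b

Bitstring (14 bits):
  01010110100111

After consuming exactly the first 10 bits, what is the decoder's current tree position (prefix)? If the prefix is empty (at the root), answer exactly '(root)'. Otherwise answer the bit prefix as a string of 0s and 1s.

Answer: (root)

Derivation:
Bit 0: prefix='0' (no match yet)
Bit 1: prefix='01' (no match yet)
Bit 2: prefix='010' -> emit 'o', reset
Bit 3: prefix='1' -> emit 'h', reset
Bit 4: prefix='0' (no match yet)
Bit 5: prefix='01' (no match yet)
Bit 6: prefix='011' -> emit 'b', reset
Bit 7: prefix='0' (no match yet)
Bit 8: prefix='01' (no match yet)
Bit 9: prefix='010' -> emit 'o', reset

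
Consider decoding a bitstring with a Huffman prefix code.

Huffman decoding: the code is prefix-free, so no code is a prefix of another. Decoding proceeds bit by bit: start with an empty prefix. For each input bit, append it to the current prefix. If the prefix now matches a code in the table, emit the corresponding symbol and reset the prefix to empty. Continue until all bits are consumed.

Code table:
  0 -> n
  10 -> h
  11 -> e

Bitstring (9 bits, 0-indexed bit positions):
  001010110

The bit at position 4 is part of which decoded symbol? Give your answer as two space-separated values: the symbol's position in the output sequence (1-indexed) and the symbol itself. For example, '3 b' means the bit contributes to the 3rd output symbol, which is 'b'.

Bit 0: prefix='0' -> emit 'n', reset
Bit 1: prefix='0' -> emit 'n', reset
Bit 2: prefix='1' (no match yet)
Bit 3: prefix='10' -> emit 'h', reset
Bit 4: prefix='1' (no match yet)
Bit 5: prefix='10' -> emit 'h', reset
Bit 6: prefix='1' (no match yet)
Bit 7: prefix='11' -> emit 'e', reset
Bit 8: prefix='0' -> emit 'n', reset

Answer: 4 h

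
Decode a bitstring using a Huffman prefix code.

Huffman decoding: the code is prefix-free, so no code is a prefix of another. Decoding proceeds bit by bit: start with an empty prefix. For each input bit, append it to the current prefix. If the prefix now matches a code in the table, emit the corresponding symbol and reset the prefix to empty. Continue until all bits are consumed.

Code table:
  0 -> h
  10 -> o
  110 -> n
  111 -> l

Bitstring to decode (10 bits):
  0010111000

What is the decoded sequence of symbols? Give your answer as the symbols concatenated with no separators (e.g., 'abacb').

Answer: hholhhh

Derivation:
Bit 0: prefix='0' -> emit 'h', reset
Bit 1: prefix='0' -> emit 'h', reset
Bit 2: prefix='1' (no match yet)
Bit 3: prefix='10' -> emit 'o', reset
Bit 4: prefix='1' (no match yet)
Bit 5: prefix='11' (no match yet)
Bit 6: prefix='111' -> emit 'l', reset
Bit 7: prefix='0' -> emit 'h', reset
Bit 8: prefix='0' -> emit 'h', reset
Bit 9: prefix='0' -> emit 'h', reset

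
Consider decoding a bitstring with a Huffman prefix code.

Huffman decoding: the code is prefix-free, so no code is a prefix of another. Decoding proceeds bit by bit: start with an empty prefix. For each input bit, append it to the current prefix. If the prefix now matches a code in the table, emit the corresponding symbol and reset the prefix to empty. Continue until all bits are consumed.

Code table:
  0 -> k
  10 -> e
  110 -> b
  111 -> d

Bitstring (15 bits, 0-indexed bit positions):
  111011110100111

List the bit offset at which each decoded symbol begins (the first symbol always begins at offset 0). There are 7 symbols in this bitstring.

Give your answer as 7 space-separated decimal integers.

Bit 0: prefix='1' (no match yet)
Bit 1: prefix='11' (no match yet)
Bit 2: prefix='111' -> emit 'd', reset
Bit 3: prefix='0' -> emit 'k', reset
Bit 4: prefix='1' (no match yet)
Bit 5: prefix='11' (no match yet)
Bit 6: prefix='111' -> emit 'd', reset
Bit 7: prefix='1' (no match yet)
Bit 8: prefix='10' -> emit 'e', reset
Bit 9: prefix='1' (no match yet)
Bit 10: prefix='10' -> emit 'e', reset
Bit 11: prefix='0' -> emit 'k', reset
Bit 12: prefix='1' (no match yet)
Bit 13: prefix='11' (no match yet)
Bit 14: prefix='111' -> emit 'd', reset

Answer: 0 3 4 7 9 11 12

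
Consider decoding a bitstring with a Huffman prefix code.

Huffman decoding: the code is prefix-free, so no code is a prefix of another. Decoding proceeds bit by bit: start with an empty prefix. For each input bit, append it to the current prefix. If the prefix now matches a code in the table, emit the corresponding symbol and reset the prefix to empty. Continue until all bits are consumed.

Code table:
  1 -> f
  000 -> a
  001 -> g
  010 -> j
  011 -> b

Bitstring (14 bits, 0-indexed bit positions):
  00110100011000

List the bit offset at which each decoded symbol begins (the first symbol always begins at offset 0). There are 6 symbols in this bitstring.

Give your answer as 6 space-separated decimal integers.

Bit 0: prefix='0' (no match yet)
Bit 1: prefix='00' (no match yet)
Bit 2: prefix='001' -> emit 'g', reset
Bit 3: prefix='1' -> emit 'f', reset
Bit 4: prefix='0' (no match yet)
Bit 5: prefix='01' (no match yet)
Bit 6: prefix='010' -> emit 'j', reset
Bit 7: prefix='0' (no match yet)
Bit 8: prefix='00' (no match yet)
Bit 9: prefix='001' -> emit 'g', reset
Bit 10: prefix='1' -> emit 'f', reset
Bit 11: prefix='0' (no match yet)
Bit 12: prefix='00' (no match yet)
Bit 13: prefix='000' -> emit 'a', reset

Answer: 0 3 4 7 10 11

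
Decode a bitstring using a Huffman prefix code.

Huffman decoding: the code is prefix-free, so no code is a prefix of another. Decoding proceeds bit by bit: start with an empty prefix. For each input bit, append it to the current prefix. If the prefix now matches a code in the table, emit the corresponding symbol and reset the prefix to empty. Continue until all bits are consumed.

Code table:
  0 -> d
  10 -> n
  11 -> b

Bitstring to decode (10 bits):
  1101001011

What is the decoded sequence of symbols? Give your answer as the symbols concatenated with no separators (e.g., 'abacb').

Answer: bdndnb

Derivation:
Bit 0: prefix='1' (no match yet)
Bit 1: prefix='11' -> emit 'b', reset
Bit 2: prefix='0' -> emit 'd', reset
Bit 3: prefix='1' (no match yet)
Bit 4: prefix='10' -> emit 'n', reset
Bit 5: prefix='0' -> emit 'd', reset
Bit 6: prefix='1' (no match yet)
Bit 7: prefix='10' -> emit 'n', reset
Bit 8: prefix='1' (no match yet)
Bit 9: prefix='11' -> emit 'b', reset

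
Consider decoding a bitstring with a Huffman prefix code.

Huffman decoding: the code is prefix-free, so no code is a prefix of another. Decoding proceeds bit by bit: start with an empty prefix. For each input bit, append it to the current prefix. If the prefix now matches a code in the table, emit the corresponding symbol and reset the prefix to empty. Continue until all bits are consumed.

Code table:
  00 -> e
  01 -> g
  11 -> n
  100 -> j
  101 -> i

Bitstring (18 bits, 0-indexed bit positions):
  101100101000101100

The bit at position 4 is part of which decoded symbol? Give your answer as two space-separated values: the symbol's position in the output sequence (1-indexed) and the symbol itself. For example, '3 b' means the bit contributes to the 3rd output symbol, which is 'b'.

Answer: 2 j

Derivation:
Bit 0: prefix='1' (no match yet)
Bit 1: prefix='10' (no match yet)
Bit 2: prefix='101' -> emit 'i', reset
Bit 3: prefix='1' (no match yet)
Bit 4: prefix='10' (no match yet)
Bit 5: prefix='100' -> emit 'j', reset
Bit 6: prefix='1' (no match yet)
Bit 7: prefix='10' (no match yet)
Bit 8: prefix='101' -> emit 'i', reset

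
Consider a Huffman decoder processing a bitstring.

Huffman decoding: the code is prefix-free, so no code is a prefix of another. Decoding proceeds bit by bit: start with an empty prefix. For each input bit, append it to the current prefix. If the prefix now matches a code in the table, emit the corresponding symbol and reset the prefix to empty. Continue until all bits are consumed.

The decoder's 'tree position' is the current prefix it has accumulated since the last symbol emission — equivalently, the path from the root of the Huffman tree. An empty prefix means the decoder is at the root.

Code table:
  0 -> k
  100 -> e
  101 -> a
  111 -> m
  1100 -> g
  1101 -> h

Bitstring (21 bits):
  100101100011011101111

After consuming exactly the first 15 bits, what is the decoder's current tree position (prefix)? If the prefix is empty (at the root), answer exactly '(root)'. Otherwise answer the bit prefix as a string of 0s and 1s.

Answer: 1

Derivation:
Bit 0: prefix='1' (no match yet)
Bit 1: prefix='10' (no match yet)
Bit 2: prefix='100' -> emit 'e', reset
Bit 3: prefix='1' (no match yet)
Bit 4: prefix='10' (no match yet)
Bit 5: prefix='101' -> emit 'a', reset
Bit 6: prefix='1' (no match yet)
Bit 7: prefix='10' (no match yet)
Bit 8: prefix='100' -> emit 'e', reset
Bit 9: prefix='0' -> emit 'k', reset
Bit 10: prefix='1' (no match yet)
Bit 11: prefix='11' (no match yet)
Bit 12: prefix='110' (no match yet)
Bit 13: prefix='1101' -> emit 'h', reset
Bit 14: prefix='1' (no match yet)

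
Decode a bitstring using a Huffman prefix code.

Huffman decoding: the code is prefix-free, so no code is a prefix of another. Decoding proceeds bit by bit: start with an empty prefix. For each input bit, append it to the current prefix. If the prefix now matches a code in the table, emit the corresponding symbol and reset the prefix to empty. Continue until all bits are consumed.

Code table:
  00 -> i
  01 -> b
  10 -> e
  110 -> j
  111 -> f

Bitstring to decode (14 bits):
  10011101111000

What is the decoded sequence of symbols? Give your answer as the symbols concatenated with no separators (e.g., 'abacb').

Bit 0: prefix='1' (no match yet)
Bit 1: prefix='10' -> emit 'e', reset
Bit 2: prefix='0' (no match yet)
Bit 3: prefix='01' -> emit 'b', reset
Bit 4: prefix='1' (no match yet)
Bit 5: prefix='11' (no match yet)
Bit 6: prefix='110' -> emit 'j', reset
Bit 7: prefix='1' (no match yet)
Bit 8: prefix='11' (no match yet)
Bit 9: prefix='111' -> emit 'f', reset
Bit 10: prefix='1' (no match yet)
Bit 11: prefix='10' -> emit 'e', reset
Bit 12: prefix='0' (no match yet)
Bit 13: prefix='00' -> emit 'i', reset

Answer: ebjfei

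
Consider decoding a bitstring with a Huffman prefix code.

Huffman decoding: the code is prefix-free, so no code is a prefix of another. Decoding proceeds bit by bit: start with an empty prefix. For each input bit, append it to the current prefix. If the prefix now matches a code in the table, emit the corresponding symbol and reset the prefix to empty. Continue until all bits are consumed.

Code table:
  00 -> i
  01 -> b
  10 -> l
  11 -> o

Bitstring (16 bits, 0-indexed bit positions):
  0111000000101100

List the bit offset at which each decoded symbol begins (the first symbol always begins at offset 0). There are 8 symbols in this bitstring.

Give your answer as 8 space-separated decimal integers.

Answer: 0 2 4 6 8 10 12 14

Derivation:
Bit 0: prefix='0' (no match yet)
Bit 1: prefix='01' -> emit 'b', reset
Bit 2: prefix='1' (no match yet)
Bit 3: prefix='11' -> emit 'o', reset
Bit 4: prefix='0' (no match yet)
Bit 5: prefix='00' -> emit 'i', reset
Bit 6: prefix='0' (no match yet)
Bit 7: prefix='00' -> emit 'i', reset
Bit 8: prefix='0' (no match yet)
Bit 9: prefix='00' -> emit 'i', reset
Bit 10: prefix='1' (no match yet)
Bit 11: prefix='10' -> emit 'l', reset
Bit 12: prefix='1' (no match yet)
Bit 13: prefix='11' -> emit 'o', reset
Bit 14: prefix='0' (no match yet)
Bit 15: prefix='00' -> emit 'i', reset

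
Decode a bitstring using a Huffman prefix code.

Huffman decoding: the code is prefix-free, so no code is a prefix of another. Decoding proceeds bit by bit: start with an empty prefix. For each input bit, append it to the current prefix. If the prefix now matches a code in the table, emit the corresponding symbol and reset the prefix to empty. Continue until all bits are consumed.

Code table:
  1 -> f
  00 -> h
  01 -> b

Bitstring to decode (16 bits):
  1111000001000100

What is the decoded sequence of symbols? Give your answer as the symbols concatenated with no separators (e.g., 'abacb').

Answer: ffffhhbhbh

Derivation:
Bit 0: prefix='1' -> emit 'f', reset
Bit 1: prefix='1' -> emit 'f', reset
Bit 2: prefix='1' -> emit 'f', reset
Bit 3: prefix='1' -> emit 'f', reset
Bit 4: prefix='0' (no match yet)
Bit 5: prefix='00' -> emit 'h', reset
Bit 6: prefix='0' (no match yet)
Bit 7: prefix='00' -> emit 'h', reset
Bit 8: prefix='0' (no match yet)
Bit 9: prefix='01' -> emit 'b', reset
Bit 10: prefix='0' (no match yet)
Bit 11: prefix='00' -> emit 'h', reset
Bit 12: prefix='0' (no match yet)
Bit 13: prefix='01' -> emit 'b', reset
Bit 14: prefix='0' (no match yet)
Bit 15: prefix='00' -> emit 'h', reset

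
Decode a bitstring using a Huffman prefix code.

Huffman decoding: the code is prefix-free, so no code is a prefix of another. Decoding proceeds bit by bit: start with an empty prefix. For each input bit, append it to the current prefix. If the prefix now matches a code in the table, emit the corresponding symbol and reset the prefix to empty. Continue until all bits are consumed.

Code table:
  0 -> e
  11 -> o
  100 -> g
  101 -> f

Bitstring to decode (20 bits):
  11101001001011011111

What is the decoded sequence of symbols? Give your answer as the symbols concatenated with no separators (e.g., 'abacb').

Answer: ofeegffoo

Derivation:
Bit 0: prefix='1' (no match yet)
Bit 1: prefix='11' -> emit 'o', reset
Bit 2: prefix='1' (no match yet)
Bit 3: prefix='10' (no match yet)
Bit 4: prefix='101' -> emit 'f', reset
Bit 5: prefix='0' -> emit 'e', reset
Bit 6: prefix='0' -> emit 'e', reset
Bit 7: prefix='1' (no match yet)
Bit 8: prefix='10' (no match yet)
Bit 9: prefix='100' -> emit 'g', reset
Bit 10: prefix='1' (no match yet)
Bit 11: prefix='10' (no match yet)
Bit 12: prefix='101' -> emit 'f', reset
Bit 13: prefix='1' (no match yet)
Bit 14: prefix='10' (no match yet)
Bit 15: prefix='101' -> emit 'f', reset
Bit 16: prefix='1' (no match yet)
Bit 17: prefix='11' -> emit 'o', reset
Bit 18: prefix='1' (no match yet)
Bit 19: prefix='11' -> emit 'o', reset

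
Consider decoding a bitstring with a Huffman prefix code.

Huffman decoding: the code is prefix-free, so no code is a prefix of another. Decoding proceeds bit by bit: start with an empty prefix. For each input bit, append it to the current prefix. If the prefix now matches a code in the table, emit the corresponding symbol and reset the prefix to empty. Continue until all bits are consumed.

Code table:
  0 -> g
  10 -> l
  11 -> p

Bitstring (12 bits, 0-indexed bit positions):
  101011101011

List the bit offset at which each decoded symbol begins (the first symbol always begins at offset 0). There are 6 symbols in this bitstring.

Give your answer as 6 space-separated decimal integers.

Answer: 0 2 4 6 8 10

Derivation:
Bit 0: prefix='1' (no match yet)
Bit 1: prefix='10' -> emit 'l', reset
Bit 2: prefix='1' (no match yet)
Bit 3: prefix='10' -> emit 'l', reset
Bit 4: prefix='1' (no match yet)
Bit 5: prefix='11' -> emit 'p', reset
Bit 6: prefix='1' (no match yet)
Bit 7: prefix='10' -> emit 'l', reset
Bit 8: prefix='1' (no match yet)
Bit 9: prefix='10' -> emit 'l', reset
Bit 10: prefix='1' (no match yet)
Bit 11: prefix='11' -> emit 'p', reset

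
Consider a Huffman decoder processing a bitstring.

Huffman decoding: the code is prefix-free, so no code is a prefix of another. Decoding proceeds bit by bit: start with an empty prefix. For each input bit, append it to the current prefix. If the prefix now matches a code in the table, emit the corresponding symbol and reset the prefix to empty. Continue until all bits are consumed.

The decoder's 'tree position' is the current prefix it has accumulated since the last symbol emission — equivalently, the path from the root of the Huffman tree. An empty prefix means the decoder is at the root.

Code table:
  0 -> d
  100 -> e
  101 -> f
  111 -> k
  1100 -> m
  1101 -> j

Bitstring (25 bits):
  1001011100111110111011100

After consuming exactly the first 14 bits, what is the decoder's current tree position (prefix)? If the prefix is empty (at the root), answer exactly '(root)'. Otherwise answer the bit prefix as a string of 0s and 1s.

Answer: 1

Derivation:
Bit 0: prefix='1' (no match yet)
Bit 1: prefix='10' (no match yet)
Bit 2: prefix='100' -> emit 'e', reset
Bit 3: prefix='1' (no match yet)
Bit 4: prefix='10' (no match yet)
Bit 5: prefix='101' -> emit 'f', reset
Bit 6: prefix='1' (no match yet)
Bit 7: prefix='11' (no match yet)
Bit 8: prefix='110' (no match yet)
Bit 9: prefix='1100' -> emit 'm', reset
Bit 10: prefix='1' (no match yet)
Bit 11: prefix='11' (no match yet)
Bit 12: prefix='111' -> emit 'k', reset
Bit 13: prefix='1' (no match yet)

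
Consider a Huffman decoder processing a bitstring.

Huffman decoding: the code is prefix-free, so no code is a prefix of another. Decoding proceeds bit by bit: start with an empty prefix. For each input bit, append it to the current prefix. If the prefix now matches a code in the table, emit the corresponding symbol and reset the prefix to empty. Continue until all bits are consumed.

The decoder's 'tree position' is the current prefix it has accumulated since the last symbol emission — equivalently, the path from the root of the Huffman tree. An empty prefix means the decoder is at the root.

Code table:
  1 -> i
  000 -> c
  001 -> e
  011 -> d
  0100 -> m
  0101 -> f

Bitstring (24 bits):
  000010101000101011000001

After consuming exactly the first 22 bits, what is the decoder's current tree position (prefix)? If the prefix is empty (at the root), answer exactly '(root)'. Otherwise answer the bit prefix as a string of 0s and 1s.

Answer: 0

Derivation:
Bit 0: prefix='0' (no match yet)
Bit 1: prefix='00' (no match yet)
Bit 2: prefix='000' -> emit 'c', reset
Bit 3: prefix='0' (no match yet)
Bit 4: prefix='01' (no match yet)
Bit 5: prefix='010' (no match yet)
Bit 6: prefix='0101' -> emit 'f', reset
Bit 7: prefix='0' (no match yet)
Bit 8: prefix='01' (no match yet)
Bit 9: prefix='010' (no match yet)
Bit 10: prefix='0100' -> emit 'm', reset
Bit 11: prefix='0' (no match yet)
Bit 12: prefix='01' (no match yet)
Bit 13: prefix='010' (no match yet)
Bit 14: prefix='0101' -> emit 'f', reset
Bit 15: prefix='0' (no match yet)
Bit 16: prefix='01' (no match yet)
Bit 17: prefix='011' -> emit 'd', reset
Bit 18: prefix='0' (no match yet)
Bit 19: prefix='00' (no match yet)
Bit 20: prefix='000' -> emit 'c', reset
Bit 21: prefix='0' (no match yet)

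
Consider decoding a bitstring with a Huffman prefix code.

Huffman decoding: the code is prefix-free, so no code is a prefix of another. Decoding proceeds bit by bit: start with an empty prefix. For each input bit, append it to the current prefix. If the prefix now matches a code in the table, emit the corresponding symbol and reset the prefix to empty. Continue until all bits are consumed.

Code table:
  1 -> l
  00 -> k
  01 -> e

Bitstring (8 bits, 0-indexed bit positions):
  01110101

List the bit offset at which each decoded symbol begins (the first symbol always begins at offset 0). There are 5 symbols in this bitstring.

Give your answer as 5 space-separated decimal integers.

Bit 0: prefix='0' (no match yet)
Bit 1: prefix='01' -> emit 'e', reset
Bit 2: prefix='1' -> emit 'l', reset
Bit 3: prefix='1' -> emit 'l', reset
Bit 4: prefix='0' (no match yet)
Bit 5: prefix='01' -> emit 'e', reset
Bit 6: prefix='0' (no match yet)
Bit 7: prefix='01' -> emit 'e', reset

Answer: 0 2 3 4 6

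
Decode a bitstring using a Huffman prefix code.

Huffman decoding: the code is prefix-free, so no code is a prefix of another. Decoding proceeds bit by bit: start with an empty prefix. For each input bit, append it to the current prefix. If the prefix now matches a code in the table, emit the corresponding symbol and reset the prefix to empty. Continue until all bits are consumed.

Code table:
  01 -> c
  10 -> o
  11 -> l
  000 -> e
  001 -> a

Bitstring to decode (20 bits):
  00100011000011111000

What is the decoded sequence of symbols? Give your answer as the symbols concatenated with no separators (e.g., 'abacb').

Bit 0: prefix='0' (no match yet)
Bit 1: prefix='00' (no match yet)
Bit 2: prefix='001' -> emit 'a', reset
Bit 3: prefix='0' (no match yet)
Bit 4: prefix='00' (no match yet)
Bit 5: prefix='000' -> emit 'e', reset
Bit 6: prefix='1' (no match yet)
Bit 7: prefix='11' -> emit 'l', reset
Bit 8: prefix='0' (no match yet)
Bit 9: prefix='00' (no match yet)
Bit 10: prefix='000' -> emit 'e', reset
Bit 11: prefix='0' (no match yet)
Bit 12: prefix='01' -> emit 'c', reset
Bit 13: prefix='1' (no match yet)
Bit 14: prefix='11' -> emit 'l', reset
Bit 15: prefix='1' (no match yet)
Bit 16: prefix='11' -> emit 'l', reset
Bit 17: prefix='0' (no match yet)
Bit 18: prefix='00' (no match yet)
Bit 19: prefix='000' -> emit 'e', reset

Answer: aeleclle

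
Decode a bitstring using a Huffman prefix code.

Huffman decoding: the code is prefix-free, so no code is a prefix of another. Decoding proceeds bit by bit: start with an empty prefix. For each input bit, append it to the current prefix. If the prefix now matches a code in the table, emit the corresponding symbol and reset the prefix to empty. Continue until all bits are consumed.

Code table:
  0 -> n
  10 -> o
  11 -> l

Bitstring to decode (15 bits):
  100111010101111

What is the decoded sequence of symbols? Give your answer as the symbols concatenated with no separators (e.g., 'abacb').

Bit 0: prefix='1' (no match yet)
Bit 1: prefix='10' -> emit 'o', reset
Bit 2: prefix='0' -> emit 'n', reset
Bit 3: prefix='1' (no match yet)
Bit 4: prefix='11' -> emit 'l', reset
Bit 5: prefix='1' (no match yet)
Bit 6: prefix='10' -> emit 'o', reset
Bit 7: prefix='1' (no match yet)
Bit 8: prefix='10' -> emit 'o', reset
Bit 9: prefix='1' (no match yet)
Bit 10: prefix='10' -> emit 'o', reset
Bit 11: prefix='1' (no match yet)
Bit 12: prefix='11' -> emit 'l', reset
Bit 13: prefix='1' (no match yet)
Bit 14: prefix='11' -> emit 'l', reset

Answer: onloooll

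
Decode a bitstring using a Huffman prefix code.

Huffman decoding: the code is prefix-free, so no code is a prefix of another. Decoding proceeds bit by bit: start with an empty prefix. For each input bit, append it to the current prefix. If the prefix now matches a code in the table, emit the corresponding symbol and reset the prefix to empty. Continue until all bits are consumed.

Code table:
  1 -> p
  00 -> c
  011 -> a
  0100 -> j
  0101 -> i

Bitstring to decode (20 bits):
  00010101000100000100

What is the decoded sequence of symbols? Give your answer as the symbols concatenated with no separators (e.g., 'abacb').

Bit 0: prefix='0' (no match yet)
Bit 1: prefix='00' -> emit 'c', reset
Bit 2: prefix='0' (no match yet)
Bit 3: prefix='01' (no match yet)
Bit 4: prefix='010' (no match yet)
Bit 5: prefix='0101' -> emit 'i', reset
Bit 6: prefix='0' (no match yet)
Bit 7: prefix='01' (no match yet)
Bit 8: prefix='010' (no match yet)
Bit 9: prefix='0100' -> emit 'j', reset
Bit 10: prefix='0' (no match yet)
Bit 11: prefix='01' (no match yet)
Bit 12: prefix='010' (no match yet)
Bit 13: prefix='0100' -> emit 'j', reset
Bit 14: prefix='0' (no match yet)
Bit 15: prefix='00' -> emit 'c', reset
Bit 16: prefix='0' (no match yet)
Bit 17: prefix='01' (no match yet)
Bit 18: prefix='010' (no match yet)
Bit 19: prefix='0100' -> emit 'j', reset

Answer: cijjcj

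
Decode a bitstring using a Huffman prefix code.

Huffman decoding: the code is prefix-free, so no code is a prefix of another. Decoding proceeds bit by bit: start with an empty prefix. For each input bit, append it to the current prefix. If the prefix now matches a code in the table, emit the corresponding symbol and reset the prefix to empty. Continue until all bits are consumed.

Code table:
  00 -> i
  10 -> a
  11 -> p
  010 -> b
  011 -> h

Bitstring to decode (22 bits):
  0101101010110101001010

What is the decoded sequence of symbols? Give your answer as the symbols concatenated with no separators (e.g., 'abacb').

Answer: bpbapbaba

Derivation:
Bit 0: prefix='0' (no match yet)
Bit 1: prefix='01' (no match yet)
Bit 2: prefix='010' -> emit 'b', reset
Bit 3: prefix='1' (no match yet)
Bit 4: prefix='11' -> emit 'p', reset
Bit 5: prefix='0' (no match yet)
Bit 6: prefix='01' (no match yet)
Bit 7: prefix='010' -> emit 'b', reset
Bit 8: prefix='1' (no match yet)
Bit 9: prefix='10' -> emit 'a', reset
Bit 10: prefix='1' (no match yet)
Bit 11: prefix='11' -> emit 'p', reset
Bit 12: prefix='0' (no match yet)
Bit 13: prefix='01' (no match yet)
Bit 14: prefix='010' -> emit 'b', reset
Bit 15: prefix='1' (no match yet)
Bit 16: prefix='10' -> emit 'a', reset
Bit 17: prefix='0' (no match yet)
Bit 18: prefix='01' (no match yet)
Bit 19: prefix='010' -> emit 'b', reset
Bit 20: prefix='1' (no match yet)
Bit 21: prefix='10' -> emit 'a', reset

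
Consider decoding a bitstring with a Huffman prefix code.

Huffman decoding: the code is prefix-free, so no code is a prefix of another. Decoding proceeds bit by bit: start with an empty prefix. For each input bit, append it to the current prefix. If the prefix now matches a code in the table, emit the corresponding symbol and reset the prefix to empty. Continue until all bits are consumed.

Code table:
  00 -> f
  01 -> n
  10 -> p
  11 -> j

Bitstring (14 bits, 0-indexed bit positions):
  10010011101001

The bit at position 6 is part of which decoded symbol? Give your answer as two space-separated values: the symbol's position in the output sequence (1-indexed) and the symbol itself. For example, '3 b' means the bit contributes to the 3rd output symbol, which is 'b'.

Bit 0: prefix='1' (no match yet)
Bit 1: prefix='10' -> emit 'p', reset
Bit 2: prefix='0' (no match yet)
Bit 3: prefix='01' -> emit 'n', reset
Bit 4: prefix='0' (no match yet)
Bit 5: prefix='00' -> emit 'f', reset
Bit 6: prefix='1' (no match yet)
Bit 7: prefix='11' -> emit 'j', reset
Bit 8: prefix='1' (no match yet)
Bit 9: prefix='10' -> emit 'p', reset
Bit 10: prefix='1' (no match yet)

Answer: 4 j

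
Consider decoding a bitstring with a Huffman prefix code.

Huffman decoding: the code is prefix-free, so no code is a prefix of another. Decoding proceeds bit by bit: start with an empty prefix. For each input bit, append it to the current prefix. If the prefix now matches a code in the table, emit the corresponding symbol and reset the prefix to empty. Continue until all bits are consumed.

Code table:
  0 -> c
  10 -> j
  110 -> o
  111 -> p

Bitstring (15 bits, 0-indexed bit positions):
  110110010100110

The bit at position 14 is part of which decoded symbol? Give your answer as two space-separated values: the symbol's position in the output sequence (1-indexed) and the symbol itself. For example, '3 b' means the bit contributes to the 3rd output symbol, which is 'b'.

Bit 0: prefix='1' (no match yet)
Bit 1: prefix='11' (no match yet)
Bit 2: prefix='110' -> emit 'o', reset
Bit 3: prefix='1' (no match yet)
Bit 4: prefix='11' (no match yet)
Bit 5: prefix='110' -> emit 'o', reset
Bit 6: prefix='0' -> emit 'c', reset
Bit 7: prefix='1' (no match yet)
Bit 8: prefix='10' -> emit 'j', reset
Bit 9: prefix='1' (no match yet)
Bit 10: prefix='10' -> emit 'j', reset
Bit 11: prefix='0' -> emit 'c', reset
Bit 12: prefix='1' (no match yet)
Bit 13: prefix='11' (no match yet)
Bit 14: prefix='110' -> emit 'o', reset

Answer: 7 o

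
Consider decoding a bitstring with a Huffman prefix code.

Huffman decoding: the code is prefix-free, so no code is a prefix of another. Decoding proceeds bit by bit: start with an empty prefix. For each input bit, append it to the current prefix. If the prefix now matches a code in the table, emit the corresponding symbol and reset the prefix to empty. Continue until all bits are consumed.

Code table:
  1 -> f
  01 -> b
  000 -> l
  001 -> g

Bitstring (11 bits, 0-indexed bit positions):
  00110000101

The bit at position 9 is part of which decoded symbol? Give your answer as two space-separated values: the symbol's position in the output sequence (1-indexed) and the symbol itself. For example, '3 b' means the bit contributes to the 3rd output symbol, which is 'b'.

Bit 0: prefix='0' (no match yet)
Bit 1: prefix='00' (no match yet)
Bit 2: prefix='001' -> emit 'g', reset
Bit 3: prefix='1' -> emit 'f', reset
Bit 4: prefix='0' (no match yet)
Bit 5: prefix='00' (no match yet)
Bit 6: prefix='000' -> emit 'l', reset
Bit 7: prefix='0' (no match yet)
Bit 8: prefix='01' -> emit 'b', reset
Bit 9: prefix='0' (no match yet)
Bit 10: prefix='01' -> emit 'b', reset

Answer: 5 b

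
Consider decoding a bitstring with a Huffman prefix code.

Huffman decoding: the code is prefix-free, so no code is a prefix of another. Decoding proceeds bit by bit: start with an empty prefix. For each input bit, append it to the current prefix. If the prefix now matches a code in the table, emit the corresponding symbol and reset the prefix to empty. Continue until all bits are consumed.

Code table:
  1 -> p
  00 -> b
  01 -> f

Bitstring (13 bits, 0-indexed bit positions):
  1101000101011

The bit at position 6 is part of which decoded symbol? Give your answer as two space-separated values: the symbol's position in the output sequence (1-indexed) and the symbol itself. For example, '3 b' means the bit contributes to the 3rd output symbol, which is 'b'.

Answer: 5 f

Derivation:
Bit 0: prefix='1' -> emit 'p', reset
Bit 1: prefix='1' -> emit 'p', reset
Bit 2: prefix='0' (no match yet)
Bit 3: prefix='01' -> emit 'f', reset
Bit 4: prefix='0' (no match yet)
Bit 5: prefix='00' -> emit 'b', reset
Bit 6: prefix='0' (no match yet)
Bit 7: prefix='01' -> emit 'f', reset
Bit 8: prefix='0' (no match yet)
Bit 9: prefix='01' -> emit 'f', reset
Bit 10: prefix='0' (no match yet)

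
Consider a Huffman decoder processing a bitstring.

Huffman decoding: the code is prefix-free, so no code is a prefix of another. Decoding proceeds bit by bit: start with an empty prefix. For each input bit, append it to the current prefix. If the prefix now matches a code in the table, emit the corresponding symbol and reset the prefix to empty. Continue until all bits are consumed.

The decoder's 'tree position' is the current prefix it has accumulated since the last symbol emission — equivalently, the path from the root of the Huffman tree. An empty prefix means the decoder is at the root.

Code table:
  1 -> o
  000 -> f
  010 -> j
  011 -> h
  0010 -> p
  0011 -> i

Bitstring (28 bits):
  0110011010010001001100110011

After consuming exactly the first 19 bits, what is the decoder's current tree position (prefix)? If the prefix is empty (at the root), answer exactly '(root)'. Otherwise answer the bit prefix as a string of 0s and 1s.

Answer: 01

Derivation:
Bit 0: prefix='0' (no match yet)
Bit 1: prefix='01' (no match yet)
Bit 2: prefix='011' -> emit 'h', reset
Bit 3: prefix='0' (no match yet)
Bit 4: prefix='00' (no match yet)
Bit 5: prefix='001' (no match yet)
Bit 6: prefix='0011' -> emit 'i', reset
Bit 7: prefix='0' (no match yet)
Bit 8: prefix='01' (no match yet)
Bit 9: prefix='010' -> emit 'j', reset
Bit 10: prefix='0' (no match yet)
Bit 11: prefix='01' (no match yet)
Bit 12: prefix='010' -> emit 'j', reset
Bit 13: prefix='0' (no match yet)
Bit 14: prefix='00' (no match yet)
Bit 15: prefix='001' (no match yet)
Bit 16: prefix='0010' -> emit 'p', reset
Bit 17: prefix='0' (no match yet)
Bit 18: prefix='01' (no match yet)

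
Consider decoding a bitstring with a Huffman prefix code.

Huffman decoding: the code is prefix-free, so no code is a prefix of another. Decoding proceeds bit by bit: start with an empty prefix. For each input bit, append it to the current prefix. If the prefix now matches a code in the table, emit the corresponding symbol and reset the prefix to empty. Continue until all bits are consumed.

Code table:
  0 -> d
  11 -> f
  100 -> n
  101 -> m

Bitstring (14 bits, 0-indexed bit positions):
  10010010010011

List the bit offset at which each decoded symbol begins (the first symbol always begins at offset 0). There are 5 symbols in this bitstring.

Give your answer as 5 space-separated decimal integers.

Answer: 0 3 6 9 12

Derivation:
Bit 0: prefix='1' (no match yet)
Bit 1: prefix='10' (no match yet)
Bit 2: prefix='100' -> emit 'n', reset
Bit 3: prefix='1' (no match yet)
Bit 4: prefix='10' (no match yet)
Bit 5: prefix='100' -> emit 'n', reset
Bit 6: prefix='1' (no match yet)
Bit 7: prefix='10' (no match yet)
Bit 8: prefix='100' -> emit 'n', reset
Bit 9: prefix='1' (no match yet)
Bit 10: prefix='10' (no match yet)
Bit 11: prefix='100' -> emit 'n', reset
Bit 12: prefix='1' (no match yet)
Bit 13: prefix='11' -> emit 'f', reset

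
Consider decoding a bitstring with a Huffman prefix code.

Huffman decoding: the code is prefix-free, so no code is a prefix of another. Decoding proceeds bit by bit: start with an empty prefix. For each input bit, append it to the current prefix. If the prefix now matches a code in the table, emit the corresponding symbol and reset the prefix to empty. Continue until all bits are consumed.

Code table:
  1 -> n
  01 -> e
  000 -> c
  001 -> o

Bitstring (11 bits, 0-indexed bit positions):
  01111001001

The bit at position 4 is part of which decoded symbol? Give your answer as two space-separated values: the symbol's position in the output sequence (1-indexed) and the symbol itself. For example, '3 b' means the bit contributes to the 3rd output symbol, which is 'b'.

Bit 0: prefix='0' (no match yet)
Bit 1: prefix='01' -> emit 'e', reset
Bit 2: prefix='1' -> emit 'n', reset
Bit 3: prefix='1' -> emit 'n', reset
Bit 4: prefix='1' -> emit 'n', reset
Bit 5: prefix='0' (no match yet)
Bit 6: prefix='00' (no match yet)
Bit 7: prefix='001' -> emit 'o', reset
Bit 8: prefix='0' (no match yet)

Answer: 4 n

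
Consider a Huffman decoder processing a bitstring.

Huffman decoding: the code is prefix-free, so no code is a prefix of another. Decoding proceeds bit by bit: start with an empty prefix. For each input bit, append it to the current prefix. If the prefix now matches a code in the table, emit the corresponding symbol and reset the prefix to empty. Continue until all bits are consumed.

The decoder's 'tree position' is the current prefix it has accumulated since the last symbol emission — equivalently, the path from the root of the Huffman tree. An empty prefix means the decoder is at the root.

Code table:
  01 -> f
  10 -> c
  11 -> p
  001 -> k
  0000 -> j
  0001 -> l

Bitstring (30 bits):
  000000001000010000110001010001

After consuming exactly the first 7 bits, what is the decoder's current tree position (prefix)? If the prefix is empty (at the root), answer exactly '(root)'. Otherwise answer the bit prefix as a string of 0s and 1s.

Bit 0: prefix='0' (no match yet)
Bit 1: prefix='00' (no match yet)
Bit 2: prefix='000' (no match yet)
Bit 3: prefix='0000' -> emit 'j', reset
Bit 4: prefix='0' (no match yet)
Bit 5: prefix='00' (no match yet)
Bit 6: prefix='000' (no match yet)

Answer: 000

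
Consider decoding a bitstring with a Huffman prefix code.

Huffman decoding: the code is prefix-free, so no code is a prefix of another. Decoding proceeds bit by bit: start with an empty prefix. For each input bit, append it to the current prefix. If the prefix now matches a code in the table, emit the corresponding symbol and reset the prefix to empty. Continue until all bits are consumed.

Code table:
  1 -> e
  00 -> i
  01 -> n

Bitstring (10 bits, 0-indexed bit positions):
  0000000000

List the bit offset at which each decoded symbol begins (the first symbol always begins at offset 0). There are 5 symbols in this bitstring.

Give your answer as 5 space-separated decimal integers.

Answer: 0 2 4 6 8

Derivation:
Bit 0: prefix='0' (no match yet)
Bit 1: prefix='00' -> emit 'i', reset
Bit 2: prefix='0' (no match yet)
Bit 3: prefix='00' -> emit 'i', reset
Bit 4: prefix='0' (no match yet)
Bit 5: prefix='00' -> emit 'i', reset
Bit 6: prefix='0' (no match yet)
Bit 7: prefix='00' -> emit 'i', reset
Bit 8: prefix='0' (no match yet)
Bit 9: prefix='00' -> emit 'i', reset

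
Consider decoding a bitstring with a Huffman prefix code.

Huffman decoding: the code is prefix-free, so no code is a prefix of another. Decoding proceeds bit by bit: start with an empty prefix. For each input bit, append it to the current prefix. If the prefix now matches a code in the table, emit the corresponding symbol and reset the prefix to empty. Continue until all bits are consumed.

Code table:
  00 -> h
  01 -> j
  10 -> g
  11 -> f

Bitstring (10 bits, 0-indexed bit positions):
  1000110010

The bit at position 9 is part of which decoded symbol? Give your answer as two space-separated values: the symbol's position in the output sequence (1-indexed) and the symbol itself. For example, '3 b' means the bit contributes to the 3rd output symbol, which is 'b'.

Bit 0: prefix='1' (no match yet)
Bit 1: prefix='10' -> emit 'g', reset
Bit 2: prefix='0' (no match yet)
Bit 3: prefix='00' -> emit 'h', reset
Bit 4: prefix='1' (no match yet)
Bit 5: prefix='11' -> emit 'f', reset
Bit 6: prefix='0' (no match yet)
Bit 7: prefix='00' -> emit 'h', reset
Bit 8: prefix='1' (no match yet)
Bit 9: prefix='10' -> emit 'g', reset

Answer: 5 g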